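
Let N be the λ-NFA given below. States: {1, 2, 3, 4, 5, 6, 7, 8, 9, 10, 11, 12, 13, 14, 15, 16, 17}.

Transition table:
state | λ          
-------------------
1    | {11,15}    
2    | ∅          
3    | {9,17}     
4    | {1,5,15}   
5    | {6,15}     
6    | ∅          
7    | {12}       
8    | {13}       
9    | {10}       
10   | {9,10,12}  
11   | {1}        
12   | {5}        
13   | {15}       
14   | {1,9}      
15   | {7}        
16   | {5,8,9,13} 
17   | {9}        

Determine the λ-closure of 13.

{5, 6, 7, 12, 13, 15}

Start with {13}.
From 13 via λ: add 15.
From 15 via λ: add 7.
From 7 via λ: add 12.
From 12 via λ: add 5.
From 5 via λ: add 6.
No new states can be added; the closed set is {5, 6, 7, 12, 13, 15}.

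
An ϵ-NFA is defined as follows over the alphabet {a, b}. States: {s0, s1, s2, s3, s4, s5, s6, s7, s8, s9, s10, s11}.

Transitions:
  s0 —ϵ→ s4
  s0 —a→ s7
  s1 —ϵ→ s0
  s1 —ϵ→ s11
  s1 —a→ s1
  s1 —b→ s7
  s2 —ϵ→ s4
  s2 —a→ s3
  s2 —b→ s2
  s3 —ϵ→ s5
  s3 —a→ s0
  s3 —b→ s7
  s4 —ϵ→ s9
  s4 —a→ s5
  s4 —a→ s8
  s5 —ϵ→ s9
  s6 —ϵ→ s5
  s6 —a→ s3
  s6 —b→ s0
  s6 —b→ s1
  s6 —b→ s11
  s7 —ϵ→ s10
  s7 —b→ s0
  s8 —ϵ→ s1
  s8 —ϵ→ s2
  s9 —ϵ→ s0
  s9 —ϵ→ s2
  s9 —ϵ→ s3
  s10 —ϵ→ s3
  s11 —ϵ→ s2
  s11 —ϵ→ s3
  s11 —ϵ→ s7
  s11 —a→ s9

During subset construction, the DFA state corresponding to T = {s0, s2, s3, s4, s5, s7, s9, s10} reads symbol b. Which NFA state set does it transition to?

s2 on b → {s2}.
s3 on b → {s7}.
s7 on b → {s0}.
No b-transition from s0, s4, s5, s9, s10.
Union after reading b: {s0, s2, s7}.
Now take the ϵ-closure:
From s0 via ϵ: add s4.
From s7 via ϵ: add s10.
From s4 via ϵ: add s9.
From s10 via ϵ: add s3.
From s3 via ϵ: add s5.
No new states can be added; the closed set is {s0, s2, s3, s4, s5, s7, s9, s10}.

{s0, s2, s3, s4, s5, s7, s9, s10}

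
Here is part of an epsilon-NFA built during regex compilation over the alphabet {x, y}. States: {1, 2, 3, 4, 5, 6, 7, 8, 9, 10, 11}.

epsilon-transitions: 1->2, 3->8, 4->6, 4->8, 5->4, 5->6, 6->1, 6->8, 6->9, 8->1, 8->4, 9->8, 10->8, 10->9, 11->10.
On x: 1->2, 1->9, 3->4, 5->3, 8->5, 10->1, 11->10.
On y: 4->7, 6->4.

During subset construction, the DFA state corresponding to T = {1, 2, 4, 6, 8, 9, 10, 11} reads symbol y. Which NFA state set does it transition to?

{1, 2, 4, 6, 7, 8, 9}

4 on y → {7}.
6 on y → {4}.
No y-transition from 1, 2, 8, 9, 10, 11.
Union after reading y: {4, 7}.
Now take the epsilon-closure:
From 4 via epsilon: add 6, 8.
From 6 via epsilon: add 1, 9.
From 1 via epsilon: add 2.
No new states can be added; the closed set is {1, 2, 4, 6, 7, 8, 9}.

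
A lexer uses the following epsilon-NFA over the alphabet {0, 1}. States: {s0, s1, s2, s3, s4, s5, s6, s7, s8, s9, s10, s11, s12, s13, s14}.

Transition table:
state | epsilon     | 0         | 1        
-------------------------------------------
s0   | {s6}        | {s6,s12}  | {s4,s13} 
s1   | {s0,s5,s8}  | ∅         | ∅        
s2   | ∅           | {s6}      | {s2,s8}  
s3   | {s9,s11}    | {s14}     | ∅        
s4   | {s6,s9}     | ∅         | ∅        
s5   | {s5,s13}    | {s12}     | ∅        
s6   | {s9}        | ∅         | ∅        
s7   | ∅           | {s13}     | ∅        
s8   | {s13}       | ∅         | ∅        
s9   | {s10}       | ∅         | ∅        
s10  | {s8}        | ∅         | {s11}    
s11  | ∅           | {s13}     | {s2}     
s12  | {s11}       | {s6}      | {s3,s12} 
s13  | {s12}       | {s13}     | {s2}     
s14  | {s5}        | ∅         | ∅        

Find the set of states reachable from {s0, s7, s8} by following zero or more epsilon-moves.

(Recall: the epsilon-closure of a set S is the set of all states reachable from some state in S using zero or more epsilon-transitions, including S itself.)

Start with {s0, s7, s8}.
From s0 via epsilon: add s6.
From s8 via epsilon: add s13.
From s6 via epsilon: add s9.
From s13 via epsilon: add s12.
From s9 via epsilon: add s10.
From s12 via epsilon: add s11.
No new states can be added; the closed set is {s0, s6, s7, s8, s9, s10, s11, s12, s13}.

{s0, s6, s7, s8, s9, s10, s11, s12, s13}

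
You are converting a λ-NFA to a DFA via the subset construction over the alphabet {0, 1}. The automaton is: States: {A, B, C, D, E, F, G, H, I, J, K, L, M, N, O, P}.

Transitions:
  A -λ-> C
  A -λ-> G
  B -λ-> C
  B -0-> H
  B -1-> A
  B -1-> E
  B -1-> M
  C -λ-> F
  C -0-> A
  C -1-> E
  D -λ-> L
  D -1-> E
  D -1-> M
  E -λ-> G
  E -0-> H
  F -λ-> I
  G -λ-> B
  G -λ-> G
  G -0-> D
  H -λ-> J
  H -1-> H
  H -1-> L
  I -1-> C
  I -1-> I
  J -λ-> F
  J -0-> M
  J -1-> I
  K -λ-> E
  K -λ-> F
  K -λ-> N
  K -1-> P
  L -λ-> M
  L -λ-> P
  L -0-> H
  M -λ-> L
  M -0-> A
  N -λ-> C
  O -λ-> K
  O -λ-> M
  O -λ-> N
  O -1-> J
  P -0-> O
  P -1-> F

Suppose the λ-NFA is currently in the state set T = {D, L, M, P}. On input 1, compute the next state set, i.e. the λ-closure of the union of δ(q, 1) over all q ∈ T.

{B, C, E, F, G, I, L, M, P}

D on 1 → {E, M}.
P on 1 → {F}.
No 1-transition from L, M.
Union after reading 1: {E, F, M}.
Now take the λ-closure:
From E via λ: add G.
From F via λ: add I.
From M via λ: add L.
From G via λ: add B.
From L via λ: add P.
From B via λ: add C.
No new states can be added; the closed set is {B, C, E, F, G, I, L, M, P}.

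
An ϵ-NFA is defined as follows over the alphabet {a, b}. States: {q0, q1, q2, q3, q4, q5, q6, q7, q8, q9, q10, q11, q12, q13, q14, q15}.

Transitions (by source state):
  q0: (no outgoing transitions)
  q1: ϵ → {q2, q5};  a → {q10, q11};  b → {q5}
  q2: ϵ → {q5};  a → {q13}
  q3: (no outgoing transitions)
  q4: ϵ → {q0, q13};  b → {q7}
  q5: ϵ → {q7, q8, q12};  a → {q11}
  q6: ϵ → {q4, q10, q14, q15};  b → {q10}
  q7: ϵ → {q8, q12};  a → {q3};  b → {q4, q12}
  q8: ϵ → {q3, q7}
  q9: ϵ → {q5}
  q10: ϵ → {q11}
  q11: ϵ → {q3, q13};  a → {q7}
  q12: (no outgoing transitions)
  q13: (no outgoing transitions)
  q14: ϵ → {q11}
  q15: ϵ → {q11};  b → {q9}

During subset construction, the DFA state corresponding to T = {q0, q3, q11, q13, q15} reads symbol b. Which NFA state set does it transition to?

{q3, q5, q7, q8, q9, q12}

q15 on b → {q9}.
No b-transition from q0, q3, q11, q13.
Union after reading b: {q9}.
Now take the ϵ-closure:
From q9 via ϵ: add q5.
From q5 via ϵ: add q7, q8, q12.
From q8 via ϵ: add q3.
No new states can be added; the closed set is {q3, q5, q7, q8, q9, q12}.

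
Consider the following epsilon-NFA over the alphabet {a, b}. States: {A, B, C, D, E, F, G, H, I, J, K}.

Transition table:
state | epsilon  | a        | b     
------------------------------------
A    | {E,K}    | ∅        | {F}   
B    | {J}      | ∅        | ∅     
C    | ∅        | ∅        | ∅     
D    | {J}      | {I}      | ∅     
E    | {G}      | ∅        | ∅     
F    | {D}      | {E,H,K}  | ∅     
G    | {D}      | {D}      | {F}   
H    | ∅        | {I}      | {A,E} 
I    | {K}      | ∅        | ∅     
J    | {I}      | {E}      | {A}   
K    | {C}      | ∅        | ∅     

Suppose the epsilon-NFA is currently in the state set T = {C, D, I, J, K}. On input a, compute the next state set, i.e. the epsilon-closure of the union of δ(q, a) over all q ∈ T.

D on a → {I}.
J on a → {E}.
No a-transition from C, I, K.
Union after reading a: {E, I}.
Now take the epsilon-closure:
From E via epsilon: add G.
From I via epsilon: add K.
From G via epsilon: add D.
From K via epsilon: add C.
From D via epsilon: add J.
No new states can be added; the closed set is {C, D, E, G, I, J, K}.

{C, D, E, G, I, J, K}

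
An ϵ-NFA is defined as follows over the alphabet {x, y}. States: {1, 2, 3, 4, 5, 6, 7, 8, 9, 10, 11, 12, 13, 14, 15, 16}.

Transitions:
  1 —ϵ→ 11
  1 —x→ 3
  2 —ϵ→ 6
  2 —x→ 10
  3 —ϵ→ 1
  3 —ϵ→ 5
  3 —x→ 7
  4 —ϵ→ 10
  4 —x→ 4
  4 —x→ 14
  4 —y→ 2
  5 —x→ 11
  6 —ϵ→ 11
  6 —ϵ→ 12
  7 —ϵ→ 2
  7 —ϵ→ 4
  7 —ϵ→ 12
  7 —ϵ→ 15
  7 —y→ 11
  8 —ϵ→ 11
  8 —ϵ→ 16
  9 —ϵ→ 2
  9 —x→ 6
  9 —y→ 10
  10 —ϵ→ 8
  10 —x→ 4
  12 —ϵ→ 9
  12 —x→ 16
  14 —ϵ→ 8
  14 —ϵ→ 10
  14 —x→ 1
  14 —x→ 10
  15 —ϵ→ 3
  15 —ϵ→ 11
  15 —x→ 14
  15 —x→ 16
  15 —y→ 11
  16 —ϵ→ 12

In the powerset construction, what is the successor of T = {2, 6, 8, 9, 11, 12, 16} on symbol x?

2 on x → {10}.
9 on x → {6}.
12 on x → {16}.
No x-transition from 6, 8, 11, 16.
Union after reading x: {6, 10, 16}.
Now take the ϵ-closure:
From 6 via ϵ: add 11, 12.
From 10 via ϵ: add 8.
From 12 via ϵ: add 9.
From 9 via ϵ: add 2.
No new states can be added; the closed set is {2, 6, 8, 9, 10, 11, 12, 16}.

{2, 6, 8, 9, 10, 11, 12, 16}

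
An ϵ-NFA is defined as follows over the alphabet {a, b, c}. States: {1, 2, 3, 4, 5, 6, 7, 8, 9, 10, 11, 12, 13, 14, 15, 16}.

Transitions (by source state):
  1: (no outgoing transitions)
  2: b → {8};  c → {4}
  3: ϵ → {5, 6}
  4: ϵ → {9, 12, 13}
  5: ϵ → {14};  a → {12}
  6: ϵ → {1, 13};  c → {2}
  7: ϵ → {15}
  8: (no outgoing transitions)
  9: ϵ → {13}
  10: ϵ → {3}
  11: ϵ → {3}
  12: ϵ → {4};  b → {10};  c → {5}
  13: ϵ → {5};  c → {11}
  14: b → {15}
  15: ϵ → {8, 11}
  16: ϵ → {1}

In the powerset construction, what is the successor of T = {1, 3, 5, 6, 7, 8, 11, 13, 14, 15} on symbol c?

6 on c → {2}.
13 on c → {11}.
No c-transition from 1, 3, 5, 7, 8, 11, 14, 15.
Union after reading c: {2, 11}.
Now take the ϵ-closure:
From 11 via ϵ: add 3.
From 3 via ϵ: add 5, 6.
From 5 via ϵ: add 14.
From 6 via ϵ: add 1, 13.
No new states can be added; the closed set is {1, 2, 3, 5, 6, 11, 13, 14}.

{1, 2, 3, 5, 6, 11, 13, 14}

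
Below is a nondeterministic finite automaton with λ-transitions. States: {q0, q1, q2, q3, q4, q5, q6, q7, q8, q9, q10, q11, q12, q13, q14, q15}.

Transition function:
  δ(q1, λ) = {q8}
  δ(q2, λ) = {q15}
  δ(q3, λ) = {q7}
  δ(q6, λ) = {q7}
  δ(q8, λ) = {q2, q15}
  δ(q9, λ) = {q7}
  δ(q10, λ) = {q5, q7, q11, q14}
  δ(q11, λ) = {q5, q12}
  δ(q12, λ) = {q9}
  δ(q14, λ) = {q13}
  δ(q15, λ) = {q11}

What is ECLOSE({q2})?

{q2, q5, q7, q9, q11, q12, q15}

Start with {q2}.
From q2 via λ: add q15.
From q15 via λ: add q11.
From q11 via λ: add q5, q12.
From q12 via λ: add q9.
From q9 via λ: add q7.
No new states can be added; the closed set is {q2, q5, q7, q9, q11, q12, q15}.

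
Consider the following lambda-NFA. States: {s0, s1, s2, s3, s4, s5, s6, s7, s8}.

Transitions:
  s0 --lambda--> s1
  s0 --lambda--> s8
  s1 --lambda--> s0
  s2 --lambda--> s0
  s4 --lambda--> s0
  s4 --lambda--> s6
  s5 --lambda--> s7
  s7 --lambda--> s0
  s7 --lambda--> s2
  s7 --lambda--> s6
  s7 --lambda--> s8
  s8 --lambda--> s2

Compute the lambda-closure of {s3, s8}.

Start with {s3, s8}.
From s8 via lambda: add s2.
From s2 via lambda: add s0.
From s0 via lambda: add s1.
No new states can be added; the closed set is {s0, s1, s2, s3, s8}.

{s0, s1, s2, s3, s8}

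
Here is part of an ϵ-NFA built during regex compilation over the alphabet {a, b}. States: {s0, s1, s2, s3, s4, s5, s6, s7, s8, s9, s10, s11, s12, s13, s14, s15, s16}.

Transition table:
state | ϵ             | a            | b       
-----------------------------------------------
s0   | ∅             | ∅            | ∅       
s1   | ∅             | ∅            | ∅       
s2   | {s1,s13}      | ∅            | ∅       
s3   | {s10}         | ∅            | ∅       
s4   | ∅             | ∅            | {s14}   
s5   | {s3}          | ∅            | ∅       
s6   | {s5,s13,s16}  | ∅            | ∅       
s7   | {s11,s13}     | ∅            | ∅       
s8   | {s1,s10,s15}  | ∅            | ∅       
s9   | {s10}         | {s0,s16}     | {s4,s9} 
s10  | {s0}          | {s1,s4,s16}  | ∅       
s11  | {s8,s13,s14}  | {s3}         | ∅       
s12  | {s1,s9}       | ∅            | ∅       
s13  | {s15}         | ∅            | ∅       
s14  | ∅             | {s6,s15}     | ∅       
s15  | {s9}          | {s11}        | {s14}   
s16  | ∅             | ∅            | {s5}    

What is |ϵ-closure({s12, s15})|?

Start with {s12, s15}.
From s12 via ϵ: add s1, s9.
From s9 via ϵ: add s10.
From s10 via ϵ: add s0.
ϵ-closure = {s0, s1, s9, s10, s12, s15}, which has 6 states.

6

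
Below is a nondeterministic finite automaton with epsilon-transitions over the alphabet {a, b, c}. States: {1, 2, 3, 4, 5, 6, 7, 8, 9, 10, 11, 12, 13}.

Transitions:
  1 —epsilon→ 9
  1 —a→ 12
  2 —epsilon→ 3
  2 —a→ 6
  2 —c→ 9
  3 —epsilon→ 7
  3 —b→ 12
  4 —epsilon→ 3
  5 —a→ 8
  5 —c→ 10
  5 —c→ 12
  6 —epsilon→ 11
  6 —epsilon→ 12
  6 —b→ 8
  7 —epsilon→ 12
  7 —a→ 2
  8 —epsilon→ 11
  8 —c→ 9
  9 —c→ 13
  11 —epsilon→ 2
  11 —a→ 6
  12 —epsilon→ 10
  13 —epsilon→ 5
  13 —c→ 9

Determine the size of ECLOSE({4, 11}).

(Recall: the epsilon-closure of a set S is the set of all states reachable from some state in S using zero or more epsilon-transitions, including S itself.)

7

Start with {4, 11}.
From 4 via epsilon: add 3.
From 11 via epsilon: add 2.
From 3 via epsilon: add 7.
From 7 via epsilon: add 12.
From 12 via epsilon: add 10.
epsilon-closure = {2, 3, 4, 7, 10, 11, 12}, which has 7 states.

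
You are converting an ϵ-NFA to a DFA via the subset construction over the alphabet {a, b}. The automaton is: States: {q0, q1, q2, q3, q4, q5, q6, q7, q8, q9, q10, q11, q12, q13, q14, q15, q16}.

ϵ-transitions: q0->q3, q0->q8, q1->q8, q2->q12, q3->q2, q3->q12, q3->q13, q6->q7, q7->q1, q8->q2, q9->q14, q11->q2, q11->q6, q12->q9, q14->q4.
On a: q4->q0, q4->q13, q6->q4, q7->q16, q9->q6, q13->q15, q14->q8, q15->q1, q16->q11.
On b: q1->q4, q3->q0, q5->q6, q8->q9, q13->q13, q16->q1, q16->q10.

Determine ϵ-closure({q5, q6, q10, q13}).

Start with {q5, q6, q10, q13}.
From q6 via ϵ: add q7.
From q7 via ϵ: add q1.
From q1 via ϵ: add q8.
From q8 via ϵ: add q2.
From q2 via ϵ: add q12.
From q12 via ϵ: add q9.
From q9 via ϵ: add q14.
From q14 via ϵ: add q4.
No new states can be added; the closed set is {q1, q2, q4, q5, q6, q7, q8, q9, q10, q12, q13, q14}.

{q1, q2, q4, q5, q6, q7, q8, q9, q10, q12, q13, q14}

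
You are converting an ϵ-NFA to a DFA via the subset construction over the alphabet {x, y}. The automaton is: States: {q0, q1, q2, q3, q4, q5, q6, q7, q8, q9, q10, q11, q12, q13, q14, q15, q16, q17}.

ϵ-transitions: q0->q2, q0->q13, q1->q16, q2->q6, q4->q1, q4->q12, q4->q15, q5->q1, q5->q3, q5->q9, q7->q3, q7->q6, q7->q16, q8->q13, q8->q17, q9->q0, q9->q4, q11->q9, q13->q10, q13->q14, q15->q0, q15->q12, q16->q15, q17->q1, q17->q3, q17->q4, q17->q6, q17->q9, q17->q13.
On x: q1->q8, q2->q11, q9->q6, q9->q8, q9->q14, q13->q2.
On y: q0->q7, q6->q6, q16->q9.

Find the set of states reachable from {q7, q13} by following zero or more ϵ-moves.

Start with {q7, q13}.
From q7 via ϵ: add q3, q6, q16.
From q13 via ϵ: add q10, q14.
From q16 via ϵ: add q15.
From q15 via ϵ: add q0, q12.
From q0 via ϵ: add q2.
No new states can be added; the closed set is {q0, q2, q3, q6, q7, q10, q12, q13, q14, q15, q16}.

{q0, q2, q3, q6, q7, q10, q12, q13, q14, q15, q16}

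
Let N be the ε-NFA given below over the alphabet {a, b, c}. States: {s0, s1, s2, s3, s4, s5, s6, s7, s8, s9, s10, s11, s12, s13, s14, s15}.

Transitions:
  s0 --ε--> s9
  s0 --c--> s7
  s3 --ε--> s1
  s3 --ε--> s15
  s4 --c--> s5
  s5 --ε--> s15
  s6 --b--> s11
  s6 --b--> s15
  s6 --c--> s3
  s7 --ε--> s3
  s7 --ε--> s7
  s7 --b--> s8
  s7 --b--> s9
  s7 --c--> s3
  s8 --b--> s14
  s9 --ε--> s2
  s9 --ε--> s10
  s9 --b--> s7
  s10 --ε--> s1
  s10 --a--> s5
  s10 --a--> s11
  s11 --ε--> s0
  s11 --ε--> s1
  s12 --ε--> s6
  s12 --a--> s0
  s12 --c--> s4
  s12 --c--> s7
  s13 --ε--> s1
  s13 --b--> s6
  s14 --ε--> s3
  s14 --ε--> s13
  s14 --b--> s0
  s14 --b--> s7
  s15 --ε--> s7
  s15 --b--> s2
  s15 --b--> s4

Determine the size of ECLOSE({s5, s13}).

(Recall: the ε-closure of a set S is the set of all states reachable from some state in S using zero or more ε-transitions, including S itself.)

Start with {s5, s13}.
From s5 via ε: add s15.
From s13 via ε: add s1.
From s15 via ε: add s7.
From s7 via ε: add s3.
ε-closure = {s1, s3, s5, s7, s13, s15}, which has 6 states.

6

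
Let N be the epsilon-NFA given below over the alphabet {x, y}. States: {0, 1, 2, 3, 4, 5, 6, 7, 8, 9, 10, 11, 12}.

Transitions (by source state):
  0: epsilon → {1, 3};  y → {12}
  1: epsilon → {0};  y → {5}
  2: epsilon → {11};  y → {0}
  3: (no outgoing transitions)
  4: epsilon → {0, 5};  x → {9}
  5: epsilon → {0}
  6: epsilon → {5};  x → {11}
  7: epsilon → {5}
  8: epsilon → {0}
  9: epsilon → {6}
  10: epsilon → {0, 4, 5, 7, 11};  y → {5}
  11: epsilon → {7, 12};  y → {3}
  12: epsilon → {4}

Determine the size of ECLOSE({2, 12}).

Start with {2, 12}.
From 2 via epsilon: add 11.
From 12 via epsilon: add 4.
From 4 via epsilon: add 0, 5.
From 11 via epsilon: add 7.
From 0 via epsilon: add 1, 3.
epsilon-closure = {0, 1, 2, 3, 4, 5, 7, 11, 12}, which has 9 states.

9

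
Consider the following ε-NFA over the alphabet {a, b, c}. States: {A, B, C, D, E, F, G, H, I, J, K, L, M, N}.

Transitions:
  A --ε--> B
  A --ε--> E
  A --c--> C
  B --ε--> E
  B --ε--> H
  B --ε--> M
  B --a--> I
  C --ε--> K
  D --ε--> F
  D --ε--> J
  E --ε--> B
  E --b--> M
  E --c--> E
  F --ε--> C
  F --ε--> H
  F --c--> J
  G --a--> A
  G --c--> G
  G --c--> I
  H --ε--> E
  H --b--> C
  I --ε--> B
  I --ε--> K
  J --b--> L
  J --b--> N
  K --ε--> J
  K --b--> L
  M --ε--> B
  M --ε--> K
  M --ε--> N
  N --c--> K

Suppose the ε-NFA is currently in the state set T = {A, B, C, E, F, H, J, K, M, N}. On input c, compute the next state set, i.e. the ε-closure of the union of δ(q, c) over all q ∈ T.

{B, C, E, H, J, K, M, N}

A on c → {C}.
E on c → {E}.
F on c → {J}.
N on c → {K}.
No c-transition from B, C, H, J, K, M.
Union after reading c: {C, E, J, K}.
Now take the ε-closure:
From E via ε: add B.
From B via ε: add H, M.
From M via ε: add N.
No new states can be added; the closed set is {B, C, E, H, J, K, M, N}.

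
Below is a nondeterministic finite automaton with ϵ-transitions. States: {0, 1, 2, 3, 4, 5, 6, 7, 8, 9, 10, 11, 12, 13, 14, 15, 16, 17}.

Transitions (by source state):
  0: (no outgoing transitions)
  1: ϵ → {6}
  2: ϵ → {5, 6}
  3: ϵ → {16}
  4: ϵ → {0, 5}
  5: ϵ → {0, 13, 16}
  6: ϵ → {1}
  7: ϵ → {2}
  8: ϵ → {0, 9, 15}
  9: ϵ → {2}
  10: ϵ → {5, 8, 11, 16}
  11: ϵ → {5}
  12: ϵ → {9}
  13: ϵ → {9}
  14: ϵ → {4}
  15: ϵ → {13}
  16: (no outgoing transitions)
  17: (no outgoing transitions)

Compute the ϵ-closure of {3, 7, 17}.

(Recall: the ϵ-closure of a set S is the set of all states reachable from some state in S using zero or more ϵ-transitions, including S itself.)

Start with {3, 7, 17}.
From 3 via ϵ: add 16.
From 7 via ϵ: add 2.
From 2 via ϵ: add 5, 6.
From 5 via ϵ: add 0, 13.
From 6 via ϵ: add 1.
From 13 via ϵ: add 9.
No new states can be added; the closed set is {0, 1, 2, 3, 5, 6, 7, 9, 13, 16, 17}.

{0, 1, 2, 3, 5, 6, 7, 9, 13, 16, 17}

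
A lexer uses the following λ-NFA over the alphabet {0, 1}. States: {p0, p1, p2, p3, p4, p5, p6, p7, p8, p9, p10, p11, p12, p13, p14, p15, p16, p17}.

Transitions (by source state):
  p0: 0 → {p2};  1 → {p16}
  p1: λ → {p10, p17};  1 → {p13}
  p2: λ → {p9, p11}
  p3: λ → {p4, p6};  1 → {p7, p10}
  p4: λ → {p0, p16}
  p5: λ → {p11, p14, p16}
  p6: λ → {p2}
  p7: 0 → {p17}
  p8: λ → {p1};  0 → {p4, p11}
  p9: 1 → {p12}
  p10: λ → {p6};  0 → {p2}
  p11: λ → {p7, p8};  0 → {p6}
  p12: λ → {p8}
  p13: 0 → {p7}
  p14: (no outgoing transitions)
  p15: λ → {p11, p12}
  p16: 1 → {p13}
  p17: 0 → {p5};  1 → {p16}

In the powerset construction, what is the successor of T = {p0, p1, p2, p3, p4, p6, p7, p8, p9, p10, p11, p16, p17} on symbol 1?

{p1, p2, p6, p7, p8, p9, p10, p11, p12, p13, p16, p17}

p0 on 1 → {p16}.
p1 on 1 → {p13}.
p3 on 1 → {p7, p10}.
p9 on 1 → {p12}.
p16 on 1 → {p13}.
p17 on 1 → {p16}.
No 1-transition from p2, p4, p6, p7, p8, p10, p11.
Union after reading 1: {p7, p10, p12, p13, p16}.
Now take the λ-closure:
From p10 via λ: add p6.
From p12 via λ: add p8.
From p6 via λ: add p2.
From p8 via λ: add p1.
From p1 via λ: add p17.
From p2 via λ: add p9, p11.
No new states can be added; the closed set is {p1, p2, p6, p7, p8, p9, p10, p11, p12, p13, p16, p17}.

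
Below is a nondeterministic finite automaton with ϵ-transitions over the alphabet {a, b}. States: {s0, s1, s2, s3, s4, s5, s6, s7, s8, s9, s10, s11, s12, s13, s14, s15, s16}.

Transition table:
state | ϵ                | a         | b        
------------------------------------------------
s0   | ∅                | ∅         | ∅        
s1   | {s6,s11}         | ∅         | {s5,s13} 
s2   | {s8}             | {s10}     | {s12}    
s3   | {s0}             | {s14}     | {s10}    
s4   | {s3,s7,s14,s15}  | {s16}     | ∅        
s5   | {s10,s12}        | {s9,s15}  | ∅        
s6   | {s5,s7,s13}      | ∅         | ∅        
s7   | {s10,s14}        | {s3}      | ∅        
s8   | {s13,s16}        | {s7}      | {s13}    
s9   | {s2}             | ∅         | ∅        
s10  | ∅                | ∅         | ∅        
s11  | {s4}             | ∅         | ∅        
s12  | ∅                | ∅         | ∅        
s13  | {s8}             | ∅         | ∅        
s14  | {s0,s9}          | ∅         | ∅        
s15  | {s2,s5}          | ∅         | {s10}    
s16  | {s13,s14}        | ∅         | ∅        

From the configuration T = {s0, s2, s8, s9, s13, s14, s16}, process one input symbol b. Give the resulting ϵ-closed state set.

s2 on b → {s12}.
s8 on b → {s13}.
No b-transition from s0, s9, s13, s14, s16.
Union after reading b: {s12, s13}.
Now take the ϵ-closure:
From s13 via ϵ: add s8.
From s8 via ϵ: add s16.
From s16 via ϵ: add s14.
From s14 via ϵ: add s0, s9.
From s9 via ϵ: add s2.
No new states can be added; the closed set is {s0, s2, s8, s9, s12, s13, s14, s16}.

{s0, s2, s8, s9, s12, s13, s14, s16}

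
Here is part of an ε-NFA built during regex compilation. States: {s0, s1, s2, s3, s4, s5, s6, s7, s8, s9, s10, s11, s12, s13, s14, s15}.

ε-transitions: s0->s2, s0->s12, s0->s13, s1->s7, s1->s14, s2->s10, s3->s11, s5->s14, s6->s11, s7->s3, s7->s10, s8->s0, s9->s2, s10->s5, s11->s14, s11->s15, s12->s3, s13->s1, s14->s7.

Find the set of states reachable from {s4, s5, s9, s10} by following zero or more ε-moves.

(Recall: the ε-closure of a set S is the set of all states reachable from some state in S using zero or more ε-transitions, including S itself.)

Start with {s4, s5, s9, s10}.
From s5 via ε: add s14.
From s9 via ε: add s2.
From s14 via ε: add s7.
From s7 via ε: add s3.
From s3 via ε: add s11.
From s11 via ε: add s15.
No new states can be added; the closed set is {s2, s3, s4, s5, s7, s9, s10, s11, s14, s15}.

{s2, s3, s4, s5, s7, s9, s10, s11, s14, s15}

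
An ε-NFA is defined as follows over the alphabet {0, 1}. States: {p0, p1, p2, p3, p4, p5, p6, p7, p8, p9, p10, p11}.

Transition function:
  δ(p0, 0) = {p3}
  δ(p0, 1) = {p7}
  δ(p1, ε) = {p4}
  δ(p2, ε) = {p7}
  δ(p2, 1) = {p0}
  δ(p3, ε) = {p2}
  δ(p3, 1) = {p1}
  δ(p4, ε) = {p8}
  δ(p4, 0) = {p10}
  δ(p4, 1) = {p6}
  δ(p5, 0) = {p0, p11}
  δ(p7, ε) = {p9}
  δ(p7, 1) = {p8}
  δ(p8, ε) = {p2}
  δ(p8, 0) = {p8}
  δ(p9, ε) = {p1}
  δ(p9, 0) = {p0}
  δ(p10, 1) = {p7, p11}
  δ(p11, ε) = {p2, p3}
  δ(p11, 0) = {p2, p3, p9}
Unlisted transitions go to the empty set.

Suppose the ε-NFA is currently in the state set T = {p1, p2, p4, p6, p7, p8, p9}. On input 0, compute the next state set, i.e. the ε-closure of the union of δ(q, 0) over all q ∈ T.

{p0, p1, p2, p4, p7, p8, p9, p10}

p4 on 0 → {p10}.
p8 on 0 → {p8}.
p9 on 0 → {p0}.
No 0-transition from p1, p2, p6, p7.
Union after reading 0: {p0, p8, p10}.
Now take the ε-closure:
From p8 via ε: add p2.
From p2 via ε: add p7.
From p7 via ε: add p9.
From p9 via ε: add p1.
From p1 via ε: add p4.
No new states can be added; the closed set is {p0, p1, p2, p4, p7, p8, p9, p10}.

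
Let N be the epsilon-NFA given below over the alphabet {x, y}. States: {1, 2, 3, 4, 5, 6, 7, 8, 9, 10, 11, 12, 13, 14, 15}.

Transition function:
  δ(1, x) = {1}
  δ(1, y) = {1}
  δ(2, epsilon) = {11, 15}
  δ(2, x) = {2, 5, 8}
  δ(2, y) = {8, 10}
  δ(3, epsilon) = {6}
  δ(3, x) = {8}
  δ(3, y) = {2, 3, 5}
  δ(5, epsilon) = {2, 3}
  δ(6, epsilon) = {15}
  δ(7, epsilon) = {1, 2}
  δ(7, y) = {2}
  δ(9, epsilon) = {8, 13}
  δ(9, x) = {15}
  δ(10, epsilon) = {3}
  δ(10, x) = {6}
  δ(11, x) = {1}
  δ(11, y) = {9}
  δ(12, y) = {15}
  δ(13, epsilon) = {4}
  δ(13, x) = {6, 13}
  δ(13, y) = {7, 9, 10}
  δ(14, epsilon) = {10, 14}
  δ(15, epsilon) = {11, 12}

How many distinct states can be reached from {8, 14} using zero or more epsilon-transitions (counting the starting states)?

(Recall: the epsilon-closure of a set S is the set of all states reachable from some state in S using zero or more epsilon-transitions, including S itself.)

Start with {8, 14}.
From 14 via epsilon: add 10.
From 10 via epsilon: add 3.
From 3 via epsilon: add 6.
From 6 via epsilon: add 15.
From 15 via epsilon: add 11, 12.
epsilon-closure = {3, 6, 8, 10, 11, 12, 14, 15}, which has 8 states.

8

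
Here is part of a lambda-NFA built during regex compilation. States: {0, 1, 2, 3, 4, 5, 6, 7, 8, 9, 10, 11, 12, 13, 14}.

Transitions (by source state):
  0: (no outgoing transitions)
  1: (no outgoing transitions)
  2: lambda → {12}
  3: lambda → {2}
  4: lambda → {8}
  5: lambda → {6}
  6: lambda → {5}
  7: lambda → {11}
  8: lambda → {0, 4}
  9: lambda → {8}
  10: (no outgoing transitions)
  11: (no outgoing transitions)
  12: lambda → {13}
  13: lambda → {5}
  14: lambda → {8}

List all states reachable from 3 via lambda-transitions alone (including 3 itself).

Start with {3}.
From 3 via lambda: add 2.
From 2 via lambda: add 12.
From 12 via lambda: add 13.
From 13 via lambda: add 5.
From 5 via lambda: add 6.
No new states can be added; the closed set is {2, 3, 5, 6, 12, 13}.

{2, 3, 5, 6, 12, 13}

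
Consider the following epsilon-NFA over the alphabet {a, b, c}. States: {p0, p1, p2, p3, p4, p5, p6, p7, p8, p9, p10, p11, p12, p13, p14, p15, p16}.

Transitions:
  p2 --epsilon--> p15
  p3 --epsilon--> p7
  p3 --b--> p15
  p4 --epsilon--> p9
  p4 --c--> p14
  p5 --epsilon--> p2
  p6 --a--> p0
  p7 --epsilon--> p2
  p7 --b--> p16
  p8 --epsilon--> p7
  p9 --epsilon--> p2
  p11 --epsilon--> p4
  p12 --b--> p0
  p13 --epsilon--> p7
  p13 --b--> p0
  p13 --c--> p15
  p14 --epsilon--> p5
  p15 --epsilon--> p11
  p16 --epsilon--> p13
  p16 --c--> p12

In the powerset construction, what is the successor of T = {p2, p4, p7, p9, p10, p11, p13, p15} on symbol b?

{p0, p2, p4, p7, p9, p11, p13, p15, p16}

p7 on b → {p16}.
p13 on b → {p0}.
No b-transition from p2, p4, p9, p10, p11, p15.
Union after reading b: {p0, p16}.
Now take the epsilon-closure:
From p16 via epsilon: add p13.
From p13 via epsilon: add p7.
From p7 via epsilon: add p2.
From p2 via epsilon: add p15.
From p15 via epsilon: add p11.
From p11 via epsilon: add p4.
From p4 via epsilon: add p9.
No new states can be added; the closed set is {p0, p2, p4, p7, p9, p11, p13, p15, p16}.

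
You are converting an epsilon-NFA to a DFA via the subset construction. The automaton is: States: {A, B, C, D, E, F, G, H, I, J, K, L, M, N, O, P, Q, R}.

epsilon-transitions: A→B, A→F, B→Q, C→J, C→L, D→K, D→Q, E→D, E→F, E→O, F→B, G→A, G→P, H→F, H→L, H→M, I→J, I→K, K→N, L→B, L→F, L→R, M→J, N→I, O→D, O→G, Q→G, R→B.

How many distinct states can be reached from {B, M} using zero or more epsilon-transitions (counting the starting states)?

8

Start with {B, M}.
From B via epsilon: add Q.
From M via epsilon: add J.
From Q via epsilon: add G.
From G via epsilon: add A, P.
From A via epsilon: add F.
epsilon-closure = {A, B, F, G, J, M, P, Q}, which has 8 states.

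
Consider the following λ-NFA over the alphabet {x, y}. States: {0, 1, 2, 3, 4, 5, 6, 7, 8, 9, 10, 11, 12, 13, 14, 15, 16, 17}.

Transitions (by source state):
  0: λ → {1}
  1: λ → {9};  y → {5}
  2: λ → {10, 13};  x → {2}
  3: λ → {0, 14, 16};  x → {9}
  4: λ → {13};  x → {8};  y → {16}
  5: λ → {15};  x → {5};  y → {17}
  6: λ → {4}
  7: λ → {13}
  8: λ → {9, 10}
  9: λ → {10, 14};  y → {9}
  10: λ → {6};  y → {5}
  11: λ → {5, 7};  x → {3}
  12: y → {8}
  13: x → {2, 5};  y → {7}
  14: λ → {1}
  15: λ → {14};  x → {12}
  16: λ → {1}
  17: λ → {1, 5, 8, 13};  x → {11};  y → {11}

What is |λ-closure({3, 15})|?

11

Start with {3, 15}.
From 3 via λ: add 0, 14, 16.
From 0 via λ: add 1.
From 1 via λ: add 9.
From 9 via λ: add 10.
From 10 via λ: add 6.
From 6 via λ: add 4.
From 4 via λ: add 13.
λ-closure = {0, 1, 3, 4, 6, 9, 10, 13, 14, 15, 16}, which has 11 states.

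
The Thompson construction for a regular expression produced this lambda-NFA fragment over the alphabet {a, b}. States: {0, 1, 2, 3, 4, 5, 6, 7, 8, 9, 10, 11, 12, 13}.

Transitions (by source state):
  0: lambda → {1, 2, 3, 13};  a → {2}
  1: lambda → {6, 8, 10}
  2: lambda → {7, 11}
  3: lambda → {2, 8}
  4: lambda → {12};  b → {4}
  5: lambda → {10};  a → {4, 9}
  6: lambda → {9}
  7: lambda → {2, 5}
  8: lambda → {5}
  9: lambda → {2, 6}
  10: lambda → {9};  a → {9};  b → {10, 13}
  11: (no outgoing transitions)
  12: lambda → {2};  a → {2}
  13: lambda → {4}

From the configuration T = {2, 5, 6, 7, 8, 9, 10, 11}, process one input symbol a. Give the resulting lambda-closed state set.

{2, 4, 5, 6, 7, 9, 10, 11, 12}

5 on a → {4, 9}.
10 on a → {9}.
No a-transition from 2, 6, 7, 8, 9, 11.
Union after reading a: {4, 9}.
Now take the lambda-closure:
From 4 via lambda: add 12.
From 9 via lambda: add 2, 6.
From 2 via lambda: add 7, 11.
From 7 via lambda: add 5.
From 5 via lambda: add 10.
No new states can be added; the closed set is {2, 4, 5, 6, 7, 9, 10, 11, 12}.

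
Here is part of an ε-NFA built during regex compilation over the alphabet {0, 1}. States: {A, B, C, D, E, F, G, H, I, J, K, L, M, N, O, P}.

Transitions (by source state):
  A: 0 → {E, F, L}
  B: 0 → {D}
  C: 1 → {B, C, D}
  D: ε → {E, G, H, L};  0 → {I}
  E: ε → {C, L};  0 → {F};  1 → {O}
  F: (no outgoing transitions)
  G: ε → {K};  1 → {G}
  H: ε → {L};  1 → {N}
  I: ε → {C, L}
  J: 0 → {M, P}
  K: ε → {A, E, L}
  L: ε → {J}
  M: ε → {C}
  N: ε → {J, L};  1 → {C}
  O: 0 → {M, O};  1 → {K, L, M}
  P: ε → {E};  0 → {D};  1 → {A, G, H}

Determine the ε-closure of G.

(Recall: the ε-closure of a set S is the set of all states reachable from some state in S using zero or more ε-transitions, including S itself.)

{A, C, E, G, J, K, L}

Start with {G}.
From G via ε: add K.
From K via ε: add A, E, L.
From E via ε: add C.
From L via ε: add J.
No new states can be added; the closed set is {A, C, E, G, J, K, L}.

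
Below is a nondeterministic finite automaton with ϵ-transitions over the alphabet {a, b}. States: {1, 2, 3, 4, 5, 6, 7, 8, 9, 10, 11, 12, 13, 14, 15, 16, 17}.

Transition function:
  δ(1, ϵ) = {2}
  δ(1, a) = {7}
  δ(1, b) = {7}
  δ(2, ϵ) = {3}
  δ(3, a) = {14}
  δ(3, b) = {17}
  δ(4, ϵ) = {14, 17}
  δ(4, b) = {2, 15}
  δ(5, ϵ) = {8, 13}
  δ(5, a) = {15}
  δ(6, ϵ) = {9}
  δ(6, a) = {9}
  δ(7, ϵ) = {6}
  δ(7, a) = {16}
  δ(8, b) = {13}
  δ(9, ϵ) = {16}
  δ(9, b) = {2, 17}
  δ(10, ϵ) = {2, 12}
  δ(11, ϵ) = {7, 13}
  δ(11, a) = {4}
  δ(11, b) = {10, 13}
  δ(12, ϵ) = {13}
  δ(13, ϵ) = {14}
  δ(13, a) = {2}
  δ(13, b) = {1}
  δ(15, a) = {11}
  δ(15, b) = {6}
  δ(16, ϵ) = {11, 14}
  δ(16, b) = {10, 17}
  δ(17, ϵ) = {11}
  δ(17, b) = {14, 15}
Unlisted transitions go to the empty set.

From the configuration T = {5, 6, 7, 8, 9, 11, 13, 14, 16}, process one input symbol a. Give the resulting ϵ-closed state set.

{2, 3, 4, 6, 7, 9, 11, 13, 14, 15, 16, 17}

5 on a → {15}.
6 on a → {9}.
7 on a → {16}.
11 on a → {4}.
13 on a → {2}.
No a-transition from 8, 9, 14, 16.
Union after reading a: {2, 4, 9, 15, 16}.
Now take the ϵ-closure:
From 2 via ϵ: add 3.
From 4 via ϵ: add 14, 17.
From 16 via ϵ: add 11.
From 11 via ϵ: add 7, 13.
From 7 via ϵ: add 6.
No new states can be added; the closed set is {2, 3, 4, 6, 7, 9, 11, 13, 14, 15, 16, 17}.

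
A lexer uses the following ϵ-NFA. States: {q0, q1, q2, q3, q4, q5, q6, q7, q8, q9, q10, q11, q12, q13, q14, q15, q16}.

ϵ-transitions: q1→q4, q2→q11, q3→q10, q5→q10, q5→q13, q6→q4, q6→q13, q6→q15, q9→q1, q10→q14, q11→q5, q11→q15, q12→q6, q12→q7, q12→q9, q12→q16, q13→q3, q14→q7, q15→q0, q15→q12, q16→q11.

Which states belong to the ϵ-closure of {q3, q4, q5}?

{q3, q4, q5, q7, q10, q13, q14}

Start with {q3, q4, q5}.
From q3 via ϵ: add q10.
From q5 via ϵ: add q13.
From q10 via ϵ: add q14.
From q14 via ϵ: add q7.
No new states can be added; the closed set is {q3, q4, q5, q7, q10, q13, q14}.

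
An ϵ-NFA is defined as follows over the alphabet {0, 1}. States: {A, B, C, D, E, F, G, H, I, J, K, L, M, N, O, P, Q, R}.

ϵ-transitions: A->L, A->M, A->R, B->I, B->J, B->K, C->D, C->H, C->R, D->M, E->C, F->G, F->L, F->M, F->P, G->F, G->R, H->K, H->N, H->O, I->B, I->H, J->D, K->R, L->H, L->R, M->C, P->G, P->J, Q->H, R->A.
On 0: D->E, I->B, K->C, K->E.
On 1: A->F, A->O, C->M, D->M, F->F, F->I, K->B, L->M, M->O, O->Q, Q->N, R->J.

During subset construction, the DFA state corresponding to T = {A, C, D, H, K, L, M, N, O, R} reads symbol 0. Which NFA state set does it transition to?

{A, C, D, E, H, K, L, M, N, O, R}

D on 0 → {E}.
K on 0 → {C, E}.
No 0-transition from A, C, H, L, M, N, O, R.
Union after reading 0: {C, E}.
Now take the ϵ-closure:
From C via ϵ: add D, H, R.
From D via ϵ: add M.
From H via ϵ: add K, N, O.
From R via ϵ: add A.
From A via ϵ: add L.
No new states can be added; the closed set is {A, C, D, E, H, K, L, M, N, O, R}.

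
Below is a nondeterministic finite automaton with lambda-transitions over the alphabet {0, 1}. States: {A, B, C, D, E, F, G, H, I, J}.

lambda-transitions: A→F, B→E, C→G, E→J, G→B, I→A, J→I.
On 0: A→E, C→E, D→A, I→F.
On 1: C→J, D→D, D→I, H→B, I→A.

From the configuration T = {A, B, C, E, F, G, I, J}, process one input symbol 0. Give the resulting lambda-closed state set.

{A, E, F, I, J}

A on 0 → {E}.
C on 0 → {E}.
I on 0 → {F}.
No 0-transition from B, E, F, G, J.
Union after reading 0: {E, F}.
Now take the lambda-closure:
From E via lambda: add J.
From J via lambda: add I.
From I via lambda: add A.
No new states can be added; the closed set is {A, E, F, I, J}.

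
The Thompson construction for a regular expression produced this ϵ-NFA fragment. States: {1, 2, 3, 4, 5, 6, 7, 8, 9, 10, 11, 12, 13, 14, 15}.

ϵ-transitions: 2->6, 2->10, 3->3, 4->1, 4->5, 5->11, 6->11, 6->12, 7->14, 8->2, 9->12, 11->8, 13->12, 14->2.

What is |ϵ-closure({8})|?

6

Start with {8}.
From 8 via ϵ: add 2.
From 2 via ϵ: add 6, 10.
From 6 via ϵ: add 11, 12.
ϵ-closure = {2, 6, 8, 10, 11, 12}, which has 6 states.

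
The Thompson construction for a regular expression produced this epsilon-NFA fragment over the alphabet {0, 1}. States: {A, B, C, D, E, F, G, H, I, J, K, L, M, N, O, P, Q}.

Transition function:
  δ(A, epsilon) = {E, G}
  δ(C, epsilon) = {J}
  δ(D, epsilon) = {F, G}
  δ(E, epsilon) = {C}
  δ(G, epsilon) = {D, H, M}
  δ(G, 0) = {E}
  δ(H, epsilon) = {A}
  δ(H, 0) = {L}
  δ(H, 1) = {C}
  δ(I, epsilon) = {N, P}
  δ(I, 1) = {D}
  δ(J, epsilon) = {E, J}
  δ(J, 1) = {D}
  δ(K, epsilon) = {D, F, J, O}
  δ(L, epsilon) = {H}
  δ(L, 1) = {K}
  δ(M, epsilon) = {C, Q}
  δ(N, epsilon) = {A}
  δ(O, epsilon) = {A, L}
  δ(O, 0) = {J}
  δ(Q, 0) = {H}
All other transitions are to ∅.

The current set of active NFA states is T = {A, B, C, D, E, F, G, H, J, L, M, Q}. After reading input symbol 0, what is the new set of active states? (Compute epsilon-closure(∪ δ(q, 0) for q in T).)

G on 0 → {E}.
H on 0 → {L}.
Q on 0 → {H}.
No 0-transition from A, B, C, D, E, F, J, L, M.
Union after reading 0: {E, H, L}.
Now take the epsilon-closure:
From E via epsilon: add C.
From H via epsilon: add A.
From A via epsilon: add G.
From C via epsilon: add J.
From G via epsilon: add D, M.
From D via epsilon: add F.
From M via epsilon: add Q.
No new states can be added; the closed set is {A, C, D, E, F, G, H, J, L, M, Q}.

{A, C, D, E, F, G, H, J, L, M, Q}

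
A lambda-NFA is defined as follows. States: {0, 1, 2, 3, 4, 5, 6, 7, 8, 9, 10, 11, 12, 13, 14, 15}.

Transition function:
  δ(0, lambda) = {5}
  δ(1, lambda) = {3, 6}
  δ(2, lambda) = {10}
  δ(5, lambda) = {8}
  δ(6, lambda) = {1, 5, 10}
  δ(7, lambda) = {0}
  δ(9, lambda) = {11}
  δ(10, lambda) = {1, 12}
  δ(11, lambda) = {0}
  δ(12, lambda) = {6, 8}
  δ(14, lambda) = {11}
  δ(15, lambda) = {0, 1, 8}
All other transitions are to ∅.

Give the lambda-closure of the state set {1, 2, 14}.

Start with {1, 2, 14}.
From 1 via lambda: add 3, 6.
From 2 via lambda: add 10.
From 14 via lambda: add 11.
From 6 via lambda: add 5.
From 10 via lambda: add 12.
From 11 via lambda: add 0.
From 5 via lambda: add 8.
No new states can be added; the closed set is {0, 1, 2, 3, 5, 6, 8, 10, 11, 12, 14}.

{0, 1, 2, 3, 5, 6, 8, 10, 11, 12, 14}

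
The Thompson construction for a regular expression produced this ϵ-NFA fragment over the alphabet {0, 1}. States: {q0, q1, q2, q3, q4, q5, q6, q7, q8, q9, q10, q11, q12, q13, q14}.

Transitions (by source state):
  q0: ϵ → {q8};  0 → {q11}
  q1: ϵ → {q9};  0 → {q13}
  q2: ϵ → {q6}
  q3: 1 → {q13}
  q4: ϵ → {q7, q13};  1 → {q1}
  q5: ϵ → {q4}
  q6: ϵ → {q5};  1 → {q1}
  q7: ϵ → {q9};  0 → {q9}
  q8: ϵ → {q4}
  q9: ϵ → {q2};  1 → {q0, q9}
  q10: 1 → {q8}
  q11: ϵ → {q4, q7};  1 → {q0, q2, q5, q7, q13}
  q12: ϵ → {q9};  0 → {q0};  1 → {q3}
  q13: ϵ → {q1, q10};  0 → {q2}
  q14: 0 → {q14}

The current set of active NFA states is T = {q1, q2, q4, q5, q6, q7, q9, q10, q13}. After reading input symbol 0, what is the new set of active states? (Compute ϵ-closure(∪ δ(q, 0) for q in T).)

q1 on 0 → {q13}.
q7 on 0 → {q9}.
q13 on 0 → {q2}.
No 0-transition from q2, q4, q5, q6, q9, q10.
Union after reading 0: {q2, q9, q13}.
Now take the ϵ-closure:
From q2 via ϵ: add q6.
From q13 via ϵ: add q1, q10.
From q6 via ϵ: add q5.
From q5 via ϵ: add q4.
From q4 via ϵ: add q7.
No new states can be added; the closed set is {q1, q2, q4, q5, q6, q7, q9, q10, q13}.

{q1, q2, q4, q5, q6, q7, q9, q10, q13}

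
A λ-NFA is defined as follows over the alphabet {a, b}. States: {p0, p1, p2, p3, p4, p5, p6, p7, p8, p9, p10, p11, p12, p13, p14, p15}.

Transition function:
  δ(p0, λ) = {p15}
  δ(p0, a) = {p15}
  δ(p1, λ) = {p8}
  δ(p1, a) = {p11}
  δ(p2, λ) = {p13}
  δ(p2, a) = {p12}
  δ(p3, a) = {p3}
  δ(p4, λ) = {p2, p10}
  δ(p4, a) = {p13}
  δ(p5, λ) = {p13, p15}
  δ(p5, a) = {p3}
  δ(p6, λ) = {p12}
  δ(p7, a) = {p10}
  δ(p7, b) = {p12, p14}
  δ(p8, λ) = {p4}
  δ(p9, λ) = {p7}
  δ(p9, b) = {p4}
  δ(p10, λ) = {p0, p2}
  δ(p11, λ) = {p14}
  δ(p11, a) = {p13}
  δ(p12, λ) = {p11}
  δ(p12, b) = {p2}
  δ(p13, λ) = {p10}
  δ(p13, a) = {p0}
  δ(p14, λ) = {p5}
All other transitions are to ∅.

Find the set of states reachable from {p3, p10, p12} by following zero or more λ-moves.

{p0, p2, p3, p5, p10, p11, p12, p13, p14, p15}

Start with {p3, p10, p12}.
From p10 via λ: add p0, p2.
From p12 via λ: add p11.
From p0 via λ: add p15.
From p2 via λ: add p13.
From p11 via λ: add p14.
From p14 via λ: add p5.
No new states can be added; the closed set is {p0, p2, p3, p5, p10, p11, p12, p13, p14, p15}.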